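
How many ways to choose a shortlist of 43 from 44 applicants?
C(44,43) = 44!/(43!×1!) = 44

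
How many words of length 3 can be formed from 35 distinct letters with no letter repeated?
P(35,3) = 35!/(35-3)! = 39270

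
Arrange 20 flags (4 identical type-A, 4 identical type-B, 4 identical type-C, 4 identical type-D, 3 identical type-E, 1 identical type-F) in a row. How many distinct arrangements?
20! / (4! × 4! × 4! × 4! × 3! × 1!) = 1222160940000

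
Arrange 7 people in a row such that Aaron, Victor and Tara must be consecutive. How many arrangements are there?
Treat the 3 as one block: (7-3+1)! × 3! = 120 × 6 = 720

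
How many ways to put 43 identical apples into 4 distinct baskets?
C(43+4-1, 4-1) = C(46, 3) = 15180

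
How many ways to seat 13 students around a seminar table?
Circular: fix one position, arrange the rest. (13-1)! = 479001600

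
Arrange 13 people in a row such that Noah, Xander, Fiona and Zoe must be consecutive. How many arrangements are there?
Treat the 4 as one block: (13-4+1)! × 4! = 3628800 × 24 = 87091200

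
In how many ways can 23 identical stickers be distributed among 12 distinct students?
C(23+12-1, 12-1) = C(34, 11) = 286097760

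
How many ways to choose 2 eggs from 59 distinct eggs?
C(59,2) = 59!/(2!×57!) = 1711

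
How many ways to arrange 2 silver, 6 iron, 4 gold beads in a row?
12! / (2! × 6! × 4!) = 13860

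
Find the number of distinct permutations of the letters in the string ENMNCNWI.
8! / (1! × 1! × 1! × 1! × 1! × 3!) = 6720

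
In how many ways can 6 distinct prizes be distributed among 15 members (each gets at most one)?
P(15,6) = 15!/(15-6)! = 3603600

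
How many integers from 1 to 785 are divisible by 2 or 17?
⌊785/2⌋ + ⌊785/17⌋ - ⌊785/34⌋ = 392 + 46 - 23 = 415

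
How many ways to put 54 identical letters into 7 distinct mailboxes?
C(54+7-1, 7-1) = C(60, 6) = 50063860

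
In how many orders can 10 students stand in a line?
10! = 3628800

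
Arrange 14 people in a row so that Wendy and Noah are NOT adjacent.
Total - adjacent = 14! - (14-1)!×2 = 87178291200 - 12454041600 = 74724249600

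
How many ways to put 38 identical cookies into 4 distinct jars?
C(38+4-1, 4-1) = C(41, 3) = 10660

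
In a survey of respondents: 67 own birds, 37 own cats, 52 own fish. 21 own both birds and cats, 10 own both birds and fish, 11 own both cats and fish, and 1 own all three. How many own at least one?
|A∪B∪C| = 67+37+52-21-10-11+1 = 115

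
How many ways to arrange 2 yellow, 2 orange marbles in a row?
4! / (2! × 2!) = 6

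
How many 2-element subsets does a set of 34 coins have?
C(34,2) = 34!/(2!×32!) = 561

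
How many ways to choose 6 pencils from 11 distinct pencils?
C(11,6) = 11!/(6!×5!) = 462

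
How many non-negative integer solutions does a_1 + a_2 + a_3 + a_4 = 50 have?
C(50+4-1, 4-1) = C(53, 3) = 23426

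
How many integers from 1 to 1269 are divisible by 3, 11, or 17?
⌊1269/3⌋+⌊1269/11⌋+⌊1269/17⌋ - ⌊1269/33⌋-⌊1269/51⌋-⌊1269/187⌋ + ⌊1269/561⌋ = 423+115+74 - 38-24-6 + 2 = 546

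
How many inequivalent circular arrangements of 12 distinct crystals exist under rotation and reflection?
(12-1)!/2 = 39916800/2 = 19958400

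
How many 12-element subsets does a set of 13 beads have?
C(13,12) = 13!/(12!×1!) = 13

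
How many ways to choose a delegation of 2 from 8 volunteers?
C(8,2) = 8!/(2!×6!) = 28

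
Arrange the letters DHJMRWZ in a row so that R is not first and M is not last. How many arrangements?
By inclusion-exclusion: 7! - 2×(7-1)! + (7-2)! = 5040 - 1440 + 120 = 3720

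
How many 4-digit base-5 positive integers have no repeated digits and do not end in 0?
Last digit: 4 nonzero choices. First digit: 3 (nonzero, ≠last). Middle 2: P(3,2) = 6. Total = 72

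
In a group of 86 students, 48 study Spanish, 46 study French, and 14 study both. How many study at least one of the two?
|A∪B| = |A| + |B| - |A∩B| = 48 + 46 - 14 = 80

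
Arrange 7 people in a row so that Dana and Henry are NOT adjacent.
Total - adjacent = 7! - (7-1)!×2 = 5040 - 1440 = 3600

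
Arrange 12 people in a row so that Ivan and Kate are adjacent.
Treat as block: (12-1)! × 2! = 39916800 × 2 = 79833600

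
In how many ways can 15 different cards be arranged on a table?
15! = 1307674368000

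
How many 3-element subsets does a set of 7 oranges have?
C(7,3) = 7!/(3!×4!) = 35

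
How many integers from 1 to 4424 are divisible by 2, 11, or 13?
⌊4424/2⌋+⌊4424/11⌋+⌊4424/13⌋ - ⌊4424/22⌋-⌊4424/26⌋-⌊4424/143⌋ + ⌊4424/286⌋ = 2212+402+340 - 201-170-30 + 15 = 2568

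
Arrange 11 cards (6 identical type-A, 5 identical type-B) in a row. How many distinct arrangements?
11! / (6! × 5!) = 462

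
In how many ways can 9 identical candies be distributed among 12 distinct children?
C(9+12-1, 12-1) = C(20, 11) = 167960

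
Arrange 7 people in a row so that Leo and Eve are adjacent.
Treat as block: (7-1)! × 2! = 720 × 2 = 1440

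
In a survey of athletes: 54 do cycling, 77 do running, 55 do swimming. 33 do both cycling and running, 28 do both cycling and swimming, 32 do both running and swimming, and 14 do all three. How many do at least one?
|A∪B∪C| = 54+77+55-33-28-32+14 = 107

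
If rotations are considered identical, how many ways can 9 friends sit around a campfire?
Circular: fix one position, arrange the rest. (9-1)! = 40320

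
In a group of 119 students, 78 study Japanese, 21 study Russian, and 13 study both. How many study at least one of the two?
|A∪B| = |A| + |B| - |A∩B| = 78 + 21 - 13 = 86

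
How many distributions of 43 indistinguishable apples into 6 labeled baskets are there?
C(43+6-1, 6-1) = C(48, 5) = 1712304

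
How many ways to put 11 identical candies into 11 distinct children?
C(11+11-1, 11-1) = C(21, 10) = 352716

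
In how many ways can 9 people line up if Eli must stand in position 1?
Fix one position: (9-1)! = 40320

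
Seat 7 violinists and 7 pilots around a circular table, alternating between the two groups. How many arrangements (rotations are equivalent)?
Fix one of the violinists: (7-1)! ways for the remaining violinists, × 7! ways for the pilots = 720 × 5040 = 3628800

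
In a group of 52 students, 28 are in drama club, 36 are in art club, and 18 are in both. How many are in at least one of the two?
|A∪B| = |A| + |B| - |A∩B| = 28 + 36 - 18 = 46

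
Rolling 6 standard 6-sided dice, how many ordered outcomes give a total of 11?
Coefficient of x^11 in (x + x² + ... + x^6)^6. By inclusion-exclusion on dice exceeding 6: Σ_j (-1)^j C(6,j)·C(11-1-6j, 5) = C(6,0)·C(10,5) = 1·252 = 252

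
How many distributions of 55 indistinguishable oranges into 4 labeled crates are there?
C(55+4-1, 4-1) = C(58, 3) = 30856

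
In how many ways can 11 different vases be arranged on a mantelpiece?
11! = 39916800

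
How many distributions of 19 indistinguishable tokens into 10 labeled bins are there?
C(19+10-1, 10-1) = C(28, 9) = 6906900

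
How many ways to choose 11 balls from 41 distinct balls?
C(41,11) = 41!/(11!×30!) = 3159461968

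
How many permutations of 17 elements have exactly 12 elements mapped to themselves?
Choose the 12 fixed points C(17,12) = 6188, derange the rest: !5 = Σ_{j=0}^{5} (-1)^j·5!/j! = 120 - 120 + 60 - 20 + 5 - 1 = 44. Product = 6188 × 44 = 272272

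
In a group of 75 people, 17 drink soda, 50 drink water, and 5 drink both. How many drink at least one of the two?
|A∪B| = |A| + |B| - |A∩B| = 17 + 50 - 5 = 62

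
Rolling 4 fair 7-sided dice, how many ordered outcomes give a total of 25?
Coefficient of x^25 in (x + x² + ... + x^7)^4. By inclusion-exclusion on dice exceeding 7: Σ_j (-1)^j C(4,j)·C(25-1-7j, 3) = C(4,0)·C(24,3) - C(4,1)·C(17,3) + C(4,2)·C(10,3) - C(4,3)·C(3,3) = 1·2024 - 4·680 + 6·120 - 4·1 = 20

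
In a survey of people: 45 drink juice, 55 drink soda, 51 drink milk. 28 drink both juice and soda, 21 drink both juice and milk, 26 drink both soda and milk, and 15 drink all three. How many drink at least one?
|A∪B∪C| = 45+55+51-28-21-26+15 = 91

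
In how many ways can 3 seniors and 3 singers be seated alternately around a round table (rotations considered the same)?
Fix one of the seniors: (3-1)! ways for the remaining seniors, × 3! ways for the singers = 2 × 6 = 12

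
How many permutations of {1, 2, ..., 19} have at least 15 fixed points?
Exactly j fixed points: C(19,j)·!(19-j); sum over j ≥ 15 (derangement numbers via !m = (m-1)·(!(m-1) + !(m-2)): !0..!4 = 1, 0, 1, 2, 9). Σ_{j=15}^{19} C(19,j)·!(19-j) = C(19,15)·!4 + C(19,16)·!3 + C(19,17)·!2 + C(19,18)·!1 + C(19,19)·!0 = 3876·9 + 969·2 + 171·1 + 19·0 + 1·1 = 36994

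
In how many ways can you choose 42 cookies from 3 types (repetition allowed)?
C(42+3-1, 3-1) = C(44, 2) = 946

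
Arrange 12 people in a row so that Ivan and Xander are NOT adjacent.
Total - adjacent = 12! - (12-1)!×2 = 479001600 - 79833600 = 399168000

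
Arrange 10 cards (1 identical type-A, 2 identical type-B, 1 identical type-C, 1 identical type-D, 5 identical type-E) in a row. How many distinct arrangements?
10! / (1! × 2! × 1! × 1! × 5!) = 15120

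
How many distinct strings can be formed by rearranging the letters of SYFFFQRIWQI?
11! / (2! × 1! × 1! × 1! × 3! × 2! × 1!) = 1663200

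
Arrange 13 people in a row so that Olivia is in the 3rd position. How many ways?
Fix one position: (13-1)! = 479001600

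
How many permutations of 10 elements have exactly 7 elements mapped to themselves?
Choose the 7 fixed points C(10,7) = 120, derange the rest: !3 = Σ_{j=0}^{3} (-1)^j·3!/j! = 6 - 6 + 3 - 1 = 2. Product = 120 × 2 = 240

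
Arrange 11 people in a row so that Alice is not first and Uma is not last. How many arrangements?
By inclusion-exclusion: 11! - 2×(11-1)! + (11-2)! = 39916800 - 7257600 + 362880 = 33022080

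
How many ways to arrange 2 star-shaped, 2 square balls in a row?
4! / (2! × 2!) = 6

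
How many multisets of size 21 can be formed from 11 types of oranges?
C(21+11-1, 11-1) = C(31, 10) = 44352165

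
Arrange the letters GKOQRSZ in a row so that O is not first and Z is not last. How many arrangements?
By inclusion-exclusion: 7! - 2×(7-1)! + (7-2)! = 5040 - 1440 + 120 = 3720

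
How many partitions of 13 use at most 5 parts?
By conjugation, equals partitions of 13 into parts ≤ 5. Let r_j(i) = number of partitions of i into parts ≤ j, for i = 0..13. r_1(i) = 1 for all i; r_j(i) = r_{j-1}(i) + r_j(i-j). Rows j = 2..5: ≤2: 1 1 2 2 3 3 4 4 5 5 6 6 7 7; ≤3: 1 1 2 3 4 5 7 8 10 12 14 16 19 21; ≤4: 1 1 2 3 5 6 9 11 15 18 23 27 34 39; ≤5: 1 1 2 3 5 7 10 13 18 23 30 37 47 57. r_5(13) = 57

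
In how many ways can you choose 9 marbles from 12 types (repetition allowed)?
C(9+12-1, 12-1) = C(20, 11) = 167960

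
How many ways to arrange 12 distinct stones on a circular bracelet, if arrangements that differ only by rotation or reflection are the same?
(12-1)!/2 = 39916800/2 = 19958400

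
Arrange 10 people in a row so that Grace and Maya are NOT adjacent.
Total - adjacent = 10! - (10-1)!×2 = 3628800 - 725760 = 2903040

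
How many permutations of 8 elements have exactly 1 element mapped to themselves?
Choose the 1 fixed point C(8,1) = 8, derange the rest: !7 = Σ_{j=0}^{7} (-1)^j·7!/j! = 5040 - 5040 + 2520 - 840 + 210 - 42 + 7 - 1 = 1854. Product = 8 × 1854 = 14832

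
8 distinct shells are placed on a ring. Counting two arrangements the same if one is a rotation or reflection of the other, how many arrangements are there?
(8-1)!/2 = 5040/2 = 2520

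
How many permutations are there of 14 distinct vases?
14! = 87178291200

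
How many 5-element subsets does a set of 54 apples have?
C(54,5) = 54!/(5!×49!) = 3162510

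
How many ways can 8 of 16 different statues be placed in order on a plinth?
P(16,8) = 16!/(16-8)! = 518918400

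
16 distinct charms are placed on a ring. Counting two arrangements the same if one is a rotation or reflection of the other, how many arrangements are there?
(16-1)!/2 = 1307674368000/2 = 653837184000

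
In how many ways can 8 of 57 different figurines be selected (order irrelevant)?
C(57,8) = 57!/(8!×49!) = 1652411475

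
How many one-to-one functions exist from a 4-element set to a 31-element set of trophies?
P(31,4) = 31!/(31-4)! = 755160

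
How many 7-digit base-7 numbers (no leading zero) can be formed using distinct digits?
First digit: 6 choices (nonzero). Then descending: 6 × 6 × 5 × 4 × 3 × 2 × 1 = 4320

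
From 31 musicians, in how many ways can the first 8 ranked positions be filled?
P(31,8) = 31!/(31-8)! = 318073392000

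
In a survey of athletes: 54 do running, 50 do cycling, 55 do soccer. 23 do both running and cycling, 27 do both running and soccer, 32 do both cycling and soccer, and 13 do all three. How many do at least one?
|A∪B∪C| = 54+50+55-23-27-32+13 = 90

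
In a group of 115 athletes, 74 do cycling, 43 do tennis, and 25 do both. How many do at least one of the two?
|A∪B| = |A| + |B| - |A∩B| = 74 + 43 - 25 = 92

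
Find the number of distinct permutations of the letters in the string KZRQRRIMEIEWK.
13! / (3! × 2! × 1! × 2! × 1! × 2! × 1! × 1!) = 129729600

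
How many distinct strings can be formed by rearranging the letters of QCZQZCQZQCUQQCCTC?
17! / (6! × 1! × 1! × 6! × 3!) = 114354240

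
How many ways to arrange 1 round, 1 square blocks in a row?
2! / (1! × 1!) = 2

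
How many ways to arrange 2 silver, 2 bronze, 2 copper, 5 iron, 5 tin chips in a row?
16! / (2! × 2! × 2! × 5! × 5!) = 181621440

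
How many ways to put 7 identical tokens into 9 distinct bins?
C(7+9-1, 9-1) = C(15, 8) = 6435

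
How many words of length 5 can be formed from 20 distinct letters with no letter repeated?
P(20,5) = 20!/(20-5)! = 1860480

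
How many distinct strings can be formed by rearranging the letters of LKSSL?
5! / (1! × 2! × 2!) = 30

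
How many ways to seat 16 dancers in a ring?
Circular: fix one position, arrange the rest. (16-1)! = 1307674368000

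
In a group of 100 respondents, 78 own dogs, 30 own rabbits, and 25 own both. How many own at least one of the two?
|A∪B| = |A| + |B| - |A∩B| = 78 + 30 - 25 = 83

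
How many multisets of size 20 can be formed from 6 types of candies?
C(20+6-1, 6-1) = C(25, 5) = 53130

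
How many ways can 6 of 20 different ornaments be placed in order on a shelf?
P(20,6) = 20!/(20-6)! = 27907200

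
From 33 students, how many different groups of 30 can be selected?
C(33,30) = 33!/(30!×3!) = 5456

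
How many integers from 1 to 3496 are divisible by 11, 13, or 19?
⌊3496/11⌋+⌊3496/13⌋+⌊3496/19⌋ - ⌊3496/143⌋-⌊3496/209⌋-⌊3496/247⌋ + ⌊3496/2717⌋ = 317+268+184 - 24-16-14 + 1 = 716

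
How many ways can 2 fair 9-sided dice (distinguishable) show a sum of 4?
Coefficient of x^4 in (x + x² + ... + x^9)^2. By inclusion-exclusion on dice exceeding 9: Σ_j (-1)^j C(2,j)·C(4-1-9j, 1) = C(2,0)·C(3,1) = 1·3 = 3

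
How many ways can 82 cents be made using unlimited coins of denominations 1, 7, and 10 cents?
Coefficient of x^82 in 1/(1-x^1) · 1/(1-x^7) · 1/(1-x^10). Case on j = number of 10-cent coins (j = 0..8); remainder r = 82 - 10j is made from {1,7} in ⌊r/7⌋+1 ways. r = 82, 72, 62, 52, 42, 32, 22, 12, 2 → 12 + 11 + 9 + 8 + 7 + 5 + 4 + 2 + 1 = 59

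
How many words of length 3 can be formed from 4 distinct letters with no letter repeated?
P(4,3) = 4!/(4-3)! = 24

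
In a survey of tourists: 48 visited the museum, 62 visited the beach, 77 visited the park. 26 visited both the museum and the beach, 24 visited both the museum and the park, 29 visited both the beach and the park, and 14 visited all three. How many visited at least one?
|A∪B∪C| = 48+62+77-26-24-29+14 = 122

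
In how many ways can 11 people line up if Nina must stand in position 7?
Fix one position: (11-1)! = 3628800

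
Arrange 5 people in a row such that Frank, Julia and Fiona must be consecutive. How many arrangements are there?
Treat the 3 as one block: (5-3+1)! × 3! = 6 × 6 = 36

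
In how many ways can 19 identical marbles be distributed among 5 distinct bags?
C(19+5-1, 5-1) = C(23, 4) = 8855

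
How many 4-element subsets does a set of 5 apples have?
C(5,4) = 5!/(4!×1!) = 5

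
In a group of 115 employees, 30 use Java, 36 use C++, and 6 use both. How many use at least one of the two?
|A∪B| = |A| + |B| - |A∩B| = 30 + 36 - 6 = 60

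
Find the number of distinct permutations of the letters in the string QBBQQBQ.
7! / (4! × 3!) = 35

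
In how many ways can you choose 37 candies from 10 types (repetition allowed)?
C(37+10-1, 10-1) = C(46, 9) = 1101716330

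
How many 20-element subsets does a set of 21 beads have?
C(21,20) = 21!/(20!×1!) = 21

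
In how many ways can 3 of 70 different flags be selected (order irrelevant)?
C(70,3) = 70!/(3!×67!) = 54740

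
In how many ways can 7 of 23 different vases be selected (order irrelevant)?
C(23,7) = 23!/(7!×16!) = 245157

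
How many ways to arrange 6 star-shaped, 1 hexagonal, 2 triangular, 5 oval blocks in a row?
14! / (6! × 1! × 2! × 5!) = 504504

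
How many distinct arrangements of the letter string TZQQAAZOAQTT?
12! / (1! × 2! × 3! × 3! × 3!) = 1108800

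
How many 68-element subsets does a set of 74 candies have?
C(74,68) = 74!/(68!×6!) = 185250786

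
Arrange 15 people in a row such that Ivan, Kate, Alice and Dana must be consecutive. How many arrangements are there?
Treat the 4 as one block: (15-4+1)! × 4! = 479001600 × 24 = 11496038400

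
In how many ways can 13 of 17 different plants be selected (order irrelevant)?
C(17,13) = 17!/(13!×4!) = 2380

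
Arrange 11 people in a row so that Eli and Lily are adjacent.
Treat as block: (11-1)! × 2! = 3628800 × 2 = 7257600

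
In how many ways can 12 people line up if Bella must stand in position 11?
Fix one position: (12-1)! = 39916800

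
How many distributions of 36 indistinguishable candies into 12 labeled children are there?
C(36+12-1, 12-1) = C(47, 11) = 17417133617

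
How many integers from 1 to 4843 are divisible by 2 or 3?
⌊4843/2⌋ + ⌊4843/3⌋ - ⌊4843/6⌋ = 2421 + 1614 - 807 = 3228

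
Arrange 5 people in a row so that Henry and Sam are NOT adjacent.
Total - adjacent = 5! - (5-1)!×2 = 120 - 48 = 72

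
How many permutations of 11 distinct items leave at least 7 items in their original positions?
Exactly j fixed points: C(11,j)·!(11-j); sum over j ≥ 7 (derangement numbers via !m = (m-1)·(!(m-1) + !(m-2)): !0..!4 = 1, 0, 1, 2, 9). Σ_{j=7}^{11} C(11,j)·!(11-j) = C(11,7)·!4 + C(11,8)·!3 + C(11,9)·!2 + C(11,10)·!1 + C(11,11)·!0 = 330·9 + 165·2 + 55·1 + 11·0 + 1·1 = 3356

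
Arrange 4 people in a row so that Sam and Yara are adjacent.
Treat as block: (4-1)! × 2! = 6 × 2 = 12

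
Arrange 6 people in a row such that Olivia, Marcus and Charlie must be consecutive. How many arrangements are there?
Treat the 3 as one block: (6-3+1)! × 3! = 24 × 6 = 144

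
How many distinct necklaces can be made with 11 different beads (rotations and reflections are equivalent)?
(11-1)!/2 = 3628800/2 = 1814400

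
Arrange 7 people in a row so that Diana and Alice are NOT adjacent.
Total - adjacent = 7! - (7-1)!×2 = 5040 - 1440 = 3600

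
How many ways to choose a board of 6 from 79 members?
C(79,6) = 79!/(6!×73!) = 277962685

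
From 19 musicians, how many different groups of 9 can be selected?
C(19,9) = 19!/(9!×10!) = 92378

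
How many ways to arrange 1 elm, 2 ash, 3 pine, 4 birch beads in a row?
10! / (1! × 2! × 3! × 4!) = 12600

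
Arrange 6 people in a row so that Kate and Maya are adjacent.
Treat as block: (6-1)! × 2! = 120 × 2 = 240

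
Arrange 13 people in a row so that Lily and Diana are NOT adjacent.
Total - adjacent = 13! - (13-1)!×2 = 6227020800 - 958003200 = 5269017600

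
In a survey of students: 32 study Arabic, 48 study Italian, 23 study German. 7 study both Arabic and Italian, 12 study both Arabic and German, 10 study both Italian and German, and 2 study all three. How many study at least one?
|A∪B∪C| = 32+48+23-7-12-10+2 = 76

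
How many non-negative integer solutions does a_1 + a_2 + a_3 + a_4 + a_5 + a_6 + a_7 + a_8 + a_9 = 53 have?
C(53+9-1, 9-1) = C(61, 8) = 2944827765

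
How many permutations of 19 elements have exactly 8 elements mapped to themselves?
Choose the 8 fixed points C(19,8) = 75582, derange the rest: !11 = Σ_{j=0}^{11} (-1)^j·11!/j! = 39916800 - 39916800 + 19958400 - 6652800 + 1663200 - 332640 + 55440 - 7920 + 990 - 110 + 11 - 1 = 14684570. Product = 75582 × 14684570 = 1109889169740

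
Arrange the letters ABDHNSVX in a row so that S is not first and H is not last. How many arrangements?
By inclusion-exclusion: 8! - 2×(8-1)! + (8-2)! = 40320 - 10080 + 720 = 30960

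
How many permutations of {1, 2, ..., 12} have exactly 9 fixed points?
Choose the 9 fixed points C(12,9) = 220, derange the rest: !3 = Σ_{j=0}^{3} (-1)^j·3!/j! = 6 - 6 + 3 - 1 = 2. Product = 220 × 2 = 440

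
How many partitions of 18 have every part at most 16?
Let r_j(i) = number of partitions of i into parts ≤ j, for i = 0..18. r_1(i) = 1 for all i; r_j(i) = r_{j-1}(i) + r_j(i-j). Rows j = 2..16: ≤2: 1 1 2 2 3 3 4 4 5 5 6 6 7 7 8 8 9 9 10; ≤3: 1 1 2 3 4 5 7 8 10 12 14 16 19 21 24 27 30 33 37; ≤4: 1 1 2 3 5 6 9 11 15 18 23 27 34 39 47 54 64 72 84; ≤5: 1 1 2 3 5 7 10 13 18 23 30 37 47 57 70 84 101 119 141; ≤6: 1 1 2 3 5 7 11 14 20 26 35 44 58 71 90 110 136 163 199; ≤7: 1 1 2 3 5 7 11 15 21 28 38 49 65 82 105 131 164 201 248; ≤8: 1 1 2 3 5 7 11 15 22 29 40 52 70 89 116 146 186 230 288; ≤9: 1 1 2 3 5 7 11 15 22 30 41 54 73 94 123 157 201 252 318; ≤10: 1 1 2 3 5 7 11 15 22 30 42 55 75 97 128 164 212 267 340; ≤11: 1 1 2 3 5 7 11 15 22 30 42 56 76 99 131 169 219 278 355; ≤12: 1 1 2 3 5 7 11 15 22 30 42 56 77 100 133 172 224 285 366; ≤13: 1 1 2 3 5 7 11 15 22 30 42 56 77 101 134 174 227 290 373; ≤14: 1 1 2 3 5 7 11 15 22 30 42 56 77 101 135 175 229 293 378; ≤15: 1 1 2 3 5 7 11 15 22 30 42 56 77 101 135 176 230 295 381; ≤16: 1 1 2 3 5 7 11 15 22 30 42 56 77 101 135 176 231 296 383. r_16(18) = 383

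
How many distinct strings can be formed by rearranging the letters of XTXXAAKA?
8! / (3! × 1! × 1! × 3!) = 1120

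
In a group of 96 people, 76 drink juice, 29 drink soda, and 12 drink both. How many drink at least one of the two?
|A∪B| = |A| + |B| - |A∩B| = 76 + 29 - 12 = 93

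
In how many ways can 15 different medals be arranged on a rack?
15! = 1307674368000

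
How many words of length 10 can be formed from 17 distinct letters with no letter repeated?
P(17,10) = 17!/(17-10)! = 70572902400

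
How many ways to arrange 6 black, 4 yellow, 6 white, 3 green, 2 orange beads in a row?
21! / (6! × 4! × 6! × 3! × 2!) = 342205063200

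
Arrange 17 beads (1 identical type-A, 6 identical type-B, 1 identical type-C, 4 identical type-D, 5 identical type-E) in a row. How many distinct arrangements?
17! / (1! × 6! × 1! × 4! × 5!) = 171531360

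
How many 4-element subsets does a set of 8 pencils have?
C(8,4) = 8!/(4!×4!) = 70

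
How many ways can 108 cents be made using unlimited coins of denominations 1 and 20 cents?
Coefficient of x^108 in 1/(1-x^1) · 1/(1-x^20). Use j coins of 20 for j = 0..⌊108/20⌋ = 5, the rest in 1s: 5 + 1 = 6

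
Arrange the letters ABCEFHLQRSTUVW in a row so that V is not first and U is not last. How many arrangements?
By inclusion-exclusion: 14! - 2×(14-1)! + (14-2)! = 87178291200 - 12454041600 + 479001600 = 75203251200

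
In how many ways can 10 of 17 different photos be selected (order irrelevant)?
C(17,10) = 17!/(10!×7!) = 19448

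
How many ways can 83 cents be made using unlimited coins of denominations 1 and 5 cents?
Coefficient of x^83 in 1/(1-x^1) · 1/(1-x^5). Use j coins of 5 for j = 0..⌊83/5⌋ = 16, the rest in 1s: 16 + 1 = 17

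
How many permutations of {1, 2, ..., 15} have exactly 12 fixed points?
Choose the 12 fixed points C(15,12) = 455, derange the rest: !3 = Σ_{j=0}^{3} (-1)^j·3!/j! = 6 - 6 + 3 - 1 = 2. Product = 455 × 2 = 910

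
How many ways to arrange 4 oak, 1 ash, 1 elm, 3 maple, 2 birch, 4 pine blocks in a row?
15! / (4! × 1! × 1! × 3! × 2! × 4!) = 189189000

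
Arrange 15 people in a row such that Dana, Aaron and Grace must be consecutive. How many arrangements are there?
Treat the 3 as one block: (15-3+1)! × 3! = 6227020800 × 6 = 37362124800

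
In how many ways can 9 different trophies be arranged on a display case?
9! = 362880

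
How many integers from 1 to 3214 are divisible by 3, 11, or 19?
⌊3214/3⌋+⌊3214/11⌋+⌊3214/19⌋ - ⌊3214/33⌋-⌊3214/57⌋-⌊3214/209⌋ + ⌊3214/627⌋ = 1071+292+169 - 97-56-15 + 5 = 1369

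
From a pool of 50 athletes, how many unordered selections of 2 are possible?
C(50,2) = 50!/(2!×48!) = 1225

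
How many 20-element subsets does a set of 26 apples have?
C(26,20) = 26!/(20!×6!) = 230230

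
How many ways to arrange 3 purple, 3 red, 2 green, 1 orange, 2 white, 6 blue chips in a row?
17! / (3! × 3! × 2! × 1! × 2! × 6!) = 3430627200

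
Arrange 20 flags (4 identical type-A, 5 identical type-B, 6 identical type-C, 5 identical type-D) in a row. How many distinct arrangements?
20! / (4! × 5! × 6! × 5!) = 9777287520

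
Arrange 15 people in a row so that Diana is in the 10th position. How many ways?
Fix one position: (15-1)! = 87178291200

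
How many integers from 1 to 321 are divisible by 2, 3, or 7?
⌊321/2⌋+⌊321/3⌋+⌊321/7⌋ - ⌊321/6⌋-⌊321/14⌋-⌊321/21⌋ + ⌊321/42⌋ = 160+107+45 - 53-22-15 + 7 = 229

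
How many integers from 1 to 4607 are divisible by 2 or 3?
⌊4607/2⌋ + ⌊4607/3⌋ - ⌊4607/6⌋ = 2303 + 1535 - 767 = 3071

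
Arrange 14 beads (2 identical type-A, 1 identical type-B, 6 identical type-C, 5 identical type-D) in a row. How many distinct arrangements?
14! / (2! × 1! × 6! × 5!) = 504504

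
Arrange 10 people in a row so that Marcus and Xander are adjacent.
Treat as block: (10-1)! × 2! = 362880 × 2 = 725760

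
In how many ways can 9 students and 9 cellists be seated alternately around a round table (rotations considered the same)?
Fix one of the students: (9-1)! ways for the remaining students, × 9! ways for the cellists = 40320 × 362880 = 14631321600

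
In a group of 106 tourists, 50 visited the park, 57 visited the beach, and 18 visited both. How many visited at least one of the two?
|A∪B| = |A| + |B| - |A∩B| = 50 + 57 - 18 = 89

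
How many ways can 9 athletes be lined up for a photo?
9! = 362880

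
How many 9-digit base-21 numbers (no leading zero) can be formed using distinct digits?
First digit: 20 choices (nonzero). Then descending: 20 × 20 × 19 × 18 × 17 × 16 × 15 × 14 × 13 = 101582208000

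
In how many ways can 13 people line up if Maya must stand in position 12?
Fix one position: (13-1)! = 479001600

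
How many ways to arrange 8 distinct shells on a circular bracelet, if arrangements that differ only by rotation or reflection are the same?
(8-1)!/2 = 5040/2 = 2520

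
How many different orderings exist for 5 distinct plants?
5! = 120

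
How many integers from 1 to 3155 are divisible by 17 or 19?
⌊3155/17⌋ + ⌊3155/19⌋ - ⌊3155/323⌋ = 185 + 166 - 9 = 342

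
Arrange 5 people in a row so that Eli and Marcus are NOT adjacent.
Total - adjacent = 5! - (5-1)!×2 = 120 - 48 = 72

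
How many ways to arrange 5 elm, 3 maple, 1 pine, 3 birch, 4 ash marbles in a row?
16! / (5! × 3! × 1! × 3! × 4!) = 201801600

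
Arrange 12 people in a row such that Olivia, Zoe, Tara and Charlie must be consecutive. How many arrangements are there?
Treat the 4 as one block: (12-4+1)! × 4! = 362880 × 24 = 8709120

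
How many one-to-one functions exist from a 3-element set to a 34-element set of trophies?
P(34,3) = 34!/(34-3)! = 35904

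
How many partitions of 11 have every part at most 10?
Let r_j(i) = number of partitions of i into parts ≤ j, for i = 0..11. r_1(i) = 1 for all i; r_j(i) = r_{j-1}(i) + r_j(i-j). Rows j = 2..10: ≤2: 1 1 2 2 3 3 4 4 5 5 6 6; ≤3: 1 1 2 3 4 5 7 8 10 12 14 16; ≤4: 1 1 2 3 5 6 9 11 15 18 23 27; ≤5: 1 1 2 3 5 7 10 13 18 23 30 37; ≤6: 1 1 2 3 5 7 11 14 20 26 35 44; ≤7: 1 1 2 3 5 7 11 15 21 28 38 49; ≤8: 1 1 2 3 5 7 11 15 22 29 40 52; ≤9: 1 1 2 3 5 7 11 15 22 30 41 54; ≤10: 1 1 2 3 5 7 11 15 22 30 42 55. r_10(11) = 55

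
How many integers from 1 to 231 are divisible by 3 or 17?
⌊231/3⌋ + ⌊231/17⌋ - ⌊231/51⌋ = 77 + 13 - 4 = 86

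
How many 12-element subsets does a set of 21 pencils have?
C(21,12) = 21!/(12!×9!) = 293930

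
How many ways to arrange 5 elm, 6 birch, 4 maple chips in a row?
15! / (5! × 6! × 4!) = 630630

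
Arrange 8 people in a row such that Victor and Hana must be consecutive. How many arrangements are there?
Treat the 2 as one block: (8-2+1)! × 2! = 5040 × 2 = 10080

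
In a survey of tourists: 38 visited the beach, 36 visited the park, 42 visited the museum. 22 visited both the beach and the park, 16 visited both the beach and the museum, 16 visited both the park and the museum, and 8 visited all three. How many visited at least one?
|A∪B∪C| = 38+36+42-22-16-16+8 = 70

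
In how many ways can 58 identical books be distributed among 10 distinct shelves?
C(58+10-1, 10-1) = C(67, 9) = 42757703560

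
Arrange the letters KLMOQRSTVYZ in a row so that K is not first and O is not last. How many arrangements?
By inclusion-exclusion: 11! - 2×(11-1)! + (11-2)! = 39916800 - 7257600 + 362880 = 33022080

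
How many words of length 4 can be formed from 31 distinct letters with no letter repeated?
P(31,4) = 31!/(31-4)! = 755160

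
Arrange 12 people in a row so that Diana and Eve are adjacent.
Treat as block: (12-1)! × 2! = 39916800 × 2 = 79833600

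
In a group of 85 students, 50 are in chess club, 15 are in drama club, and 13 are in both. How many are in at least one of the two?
|A∪B| = |A| + |B| - |A∩B| = 50 + 15 - 13 = 52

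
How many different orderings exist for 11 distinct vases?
11! = 39916800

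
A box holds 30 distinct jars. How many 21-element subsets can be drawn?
C(30,21) = 30!/(21!×9!) = 14307150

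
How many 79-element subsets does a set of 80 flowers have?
C(80,79) = 80!/(79!×1!) = 80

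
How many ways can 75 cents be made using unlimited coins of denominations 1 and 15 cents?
Coefficient of x^75 in 1/(1-x^1) · 1/(1-x^15). Use j coins of 15 for j = 0..⌊75/15⌋ = 5, the rest in 1s: 5 + 1 = 6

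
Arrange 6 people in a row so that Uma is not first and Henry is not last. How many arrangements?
By inclusion-exclusion: 6! - 2×(6-1)! + (6-2)! = 720 - 240 + 24 = 504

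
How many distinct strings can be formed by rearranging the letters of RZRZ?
4! / (2! × 2!) = 6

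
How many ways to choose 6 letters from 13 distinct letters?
C(13,6) = 13!/(6!×7!) = 1716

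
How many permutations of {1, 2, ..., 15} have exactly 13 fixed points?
Choose the 13 fixed points C(15,13) = 105, derange the rest: !2 = Σ_{j=0}^{2} (-1)^j·2!/j! = 2 - 2 + 1 = 1. Product = 105 × 1 = 105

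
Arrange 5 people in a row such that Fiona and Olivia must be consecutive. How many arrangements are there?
Treat the 2 as one block: (5-2+1)! × 2! = 24 × 2 = 48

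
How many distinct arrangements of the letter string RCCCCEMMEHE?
11! / (4! × 2! × 1! × 3! × 1!) = 138600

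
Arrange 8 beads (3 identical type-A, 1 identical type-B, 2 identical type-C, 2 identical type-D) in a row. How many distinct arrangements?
8! / (3! × 1! × 2! × 2!) = 1680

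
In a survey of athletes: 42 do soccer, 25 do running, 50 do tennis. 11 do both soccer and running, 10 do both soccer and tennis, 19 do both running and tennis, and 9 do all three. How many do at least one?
|A∪B∪C| = 42+25+50-11-10-19+9 = 86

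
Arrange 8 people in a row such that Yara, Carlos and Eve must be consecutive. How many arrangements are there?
Treat the 3 as one block: (8-3+1)! × 3! = 720 × 6 = 4320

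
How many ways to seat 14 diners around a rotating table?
Circular: fix one position, arrange the rest. (14-1)! = 6227020800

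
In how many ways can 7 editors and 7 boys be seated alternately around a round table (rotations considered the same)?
Fix one of the editors: (7-1)! ways for the remaining editors, × 7! ways for the boys = 720 × 5040 = 3628800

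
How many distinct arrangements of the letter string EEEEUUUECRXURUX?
15! / (2! × 1! × 5! × 5! × 2!) = 22702680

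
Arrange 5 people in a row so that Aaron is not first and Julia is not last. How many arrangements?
By inclusion-exclusion: 5! - 2×(5-1)! + (5-2)! = 120 - 48 + 6 = 78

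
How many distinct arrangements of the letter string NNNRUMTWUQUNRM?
14! / (4! × 2! × 1! × 1! × 2! × 3! × 1!) = 151351200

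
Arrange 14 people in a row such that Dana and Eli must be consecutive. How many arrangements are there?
Treat the 2 as one block: (14-2+1)! × 2! = 6227020800 × 2 = 12454041600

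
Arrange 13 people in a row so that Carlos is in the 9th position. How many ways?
Fix one position: (13-1)! = 479001600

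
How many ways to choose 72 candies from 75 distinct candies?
C(75,72) = 75!/(72!×3!) = 67525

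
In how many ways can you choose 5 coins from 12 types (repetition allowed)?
C(5+12-1, 12-1) = C(16, 11) = 4368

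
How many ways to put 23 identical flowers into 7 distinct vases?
C(23+7-1, 7-1) = C(29, 6) = 475020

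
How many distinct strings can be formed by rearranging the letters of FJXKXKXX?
8! / (1! × 2! × 4! × 1!) = 840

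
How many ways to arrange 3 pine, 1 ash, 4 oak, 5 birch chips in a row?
13! / (3! × 1! × 4! × 5!) = 360360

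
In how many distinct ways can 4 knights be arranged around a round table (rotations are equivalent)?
Circular: fix one position, arrange the rest. (4-1)! = 6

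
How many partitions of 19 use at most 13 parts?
By conjugation, equals partitions of 19 into parts ≤ 13. Let r_j(i) = number of partitions of i into parts ≤ j, for i = 0..19. r_1(i) = 1 for all i; r_j(i) = r_{j-1}(i) + r_j(i-j). Rows j = 2..13: ≤2: 1 1 2 2 3 3 4 4 5 5 6 6 7 7 8 8 9 9 10 10; ≤3: 1 1 2 3 4 5 7 8 10 12 14 16 19 21 24 27 30 33 37 40; ≤4: 1 1 2 3 5 6 9 11 15 18 23 27 34 39 47 54 64 72 84 94; ≤5: 1 1 2 3 5 7 10 13 18 23 30 37 47 57 70 84 101 119 141 164; ≤6: 1 1 2 3 5 7 11 14 20 26 35 44 58 71 90 110 136 163 199 235; ≤7: 1 1 2 3 5 7 11 15 21 28 38 49 65 82 105 131 164 201 248 300; ≤8: 1 1 2 3 5 7 11 15 22 29 40 52 70 89 116 146 186 230 288 352; ≤9: 1 1 2 3 5 7 11 15 22 30 41 54 73 94 123 157 201 252 318 393; ≤10: 1 1 2 3 5 7 11 15 22 30 42 55 75 97 128 164 212 267 340 423; ≤11: 1 1 2 3 5 7 11 15 22 30 42 56 76 99 131 169 219 278 355 445; ≤12: 1 1 2 3 5 7 11 15 22 30 42 56 77 100 133 172 224 285 366 460; ≤13: 1 1 2 3 5 7 11 15 22 30 42 56 77 101 134 174 227 290 373 471. r_13(19) = 471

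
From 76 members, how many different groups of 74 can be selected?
C(76,74) = 76!/(74!×2!) = 2850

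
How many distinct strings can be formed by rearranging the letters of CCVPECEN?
8! / (1! × 2! × 3! × 1! × 1!) = 3360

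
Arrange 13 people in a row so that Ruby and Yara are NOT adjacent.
Total - adjacent = 13! - (13-1)!×2 = 6227020800 - 958003200 = 5269017600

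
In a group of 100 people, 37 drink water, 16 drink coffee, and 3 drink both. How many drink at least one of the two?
|A∪B| = |A| + |B| - |A∩B| = 37 + 16 - 3 = 50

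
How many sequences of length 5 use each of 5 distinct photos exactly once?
5! = 120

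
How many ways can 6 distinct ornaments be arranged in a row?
6! = 720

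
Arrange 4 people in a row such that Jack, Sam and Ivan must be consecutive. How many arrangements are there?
Treat the 3 as one block: (4-3+1)! × 3! = 2 × 6 = 12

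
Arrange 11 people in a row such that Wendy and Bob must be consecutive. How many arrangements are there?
Treat the 2 as one block: (11-2+1)! × 2! = 3628800 × 2 = 7257600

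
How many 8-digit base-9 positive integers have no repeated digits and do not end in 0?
Last digit: 8 nonzero choices. First digit: 7 (nonzero, ≠last). Middle 6: P(7,6) = 5040. Total = 282240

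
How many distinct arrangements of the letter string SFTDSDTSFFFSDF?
14! / (3! × 2! × 5! × 4!) = 2522520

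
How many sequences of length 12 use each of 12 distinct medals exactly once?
12! = 479001600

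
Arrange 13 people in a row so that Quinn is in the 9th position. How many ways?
Fix one position: (13-1)! = 479001600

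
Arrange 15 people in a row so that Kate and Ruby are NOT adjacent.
Total - adjacent = 15! - (15-1)!×2 = 1307674368000 - 174356582400 = 1133317785600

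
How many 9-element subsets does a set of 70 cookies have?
C(70,9) = 70!/(9!×61!) = 65033528560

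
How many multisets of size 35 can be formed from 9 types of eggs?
C(35+9-1, 9-1) = C(43, 8) = 145008513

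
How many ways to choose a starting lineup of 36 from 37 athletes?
C(37,36) = 37!/(36!×1!) = 37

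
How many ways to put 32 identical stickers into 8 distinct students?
C(32+8-1, 8-1) = C(39, 7) = 15380937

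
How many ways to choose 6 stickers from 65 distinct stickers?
C(65,6) = 65!/(6!×59!) = 82598880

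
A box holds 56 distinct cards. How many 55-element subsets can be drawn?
C(56,55) = 56!/(55!×1!) = 56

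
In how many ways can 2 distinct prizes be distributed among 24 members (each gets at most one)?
P(24,2) = 24!/(24-2)! = 552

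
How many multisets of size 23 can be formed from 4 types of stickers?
C(23+4-1, 4-1) = C(26, 3) = 2600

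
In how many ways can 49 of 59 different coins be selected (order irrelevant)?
C(59,49) = 59!/(49!×10!) = 62828356305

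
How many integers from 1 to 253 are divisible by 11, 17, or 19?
⌊253/11⌋+⌊253/17⌋+⌊253/19⌋ - ⌊253/187⌋-⌊253/209⌋-⌊253/323⌋ + ⌊253/3553⌋ = 23+14+13 - 1-1-0 + 0 = 48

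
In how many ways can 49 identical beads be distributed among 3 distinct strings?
C(49+3-1, 3-1) = C(51, 2) = 1275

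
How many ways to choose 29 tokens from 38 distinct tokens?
C(38,29) = 38!/(29!×9!) = 163011640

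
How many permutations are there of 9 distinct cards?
9! = 362880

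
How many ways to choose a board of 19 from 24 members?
C(24,19) = 24!/(19!×5!) = 42504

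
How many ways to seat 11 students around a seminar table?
Circular: fix one position, arrange the rest. (11-1)! = 3628800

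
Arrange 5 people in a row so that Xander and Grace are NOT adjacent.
Total - adjacent = 5! - (5-1)!×2 = 120 - 48 = 72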